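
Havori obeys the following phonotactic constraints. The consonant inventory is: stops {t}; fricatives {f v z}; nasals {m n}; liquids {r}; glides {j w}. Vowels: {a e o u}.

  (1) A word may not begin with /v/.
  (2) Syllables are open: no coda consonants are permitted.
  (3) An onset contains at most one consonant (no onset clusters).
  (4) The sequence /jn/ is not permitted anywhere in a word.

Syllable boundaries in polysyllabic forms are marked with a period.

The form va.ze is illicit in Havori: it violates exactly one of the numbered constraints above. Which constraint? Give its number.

1

va.ze: word begins with /v/.
This is a violation of constraint 1: "A word may not begin with /v/."
The remaining constraints (2, 3, 4) are satisfied.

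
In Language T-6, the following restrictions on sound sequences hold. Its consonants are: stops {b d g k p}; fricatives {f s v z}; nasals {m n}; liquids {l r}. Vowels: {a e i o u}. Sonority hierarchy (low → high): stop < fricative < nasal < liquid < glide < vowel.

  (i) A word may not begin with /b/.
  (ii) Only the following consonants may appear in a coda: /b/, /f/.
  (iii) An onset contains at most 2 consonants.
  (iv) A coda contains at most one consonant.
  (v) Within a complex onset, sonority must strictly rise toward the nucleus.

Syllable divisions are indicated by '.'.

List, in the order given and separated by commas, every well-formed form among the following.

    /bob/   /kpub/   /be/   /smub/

/bob/ — violates constraint (i): word begins with /b/ → ill-formed
/kpub/ — violates constraint (v): syllable 1 onset /kp/: /k/ (stop, 1) → /p/ (stop, 1) does not rise → ill-formed
/be/ — violates constraint (i): word begins with /b/ → ill-formed
/smub/ — σ1 onset /sm/ (2→3 rises), coda /b/ ok → well-formed

/smub/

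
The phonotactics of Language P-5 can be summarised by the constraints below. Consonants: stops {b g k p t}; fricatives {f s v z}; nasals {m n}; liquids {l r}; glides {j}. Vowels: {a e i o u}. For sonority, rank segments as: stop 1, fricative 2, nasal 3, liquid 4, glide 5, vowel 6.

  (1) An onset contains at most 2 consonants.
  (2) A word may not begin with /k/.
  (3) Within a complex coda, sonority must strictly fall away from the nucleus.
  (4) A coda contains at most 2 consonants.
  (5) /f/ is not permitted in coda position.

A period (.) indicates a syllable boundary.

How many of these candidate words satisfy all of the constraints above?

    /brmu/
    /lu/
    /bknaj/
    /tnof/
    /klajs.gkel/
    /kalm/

1

/brmu/ — violates constraint 1: syllable 1 onset /brm/ has 3 consonants (> 2) → not permitted
/lu/ — σ1 onset /l/, coda /∅/ ok → permitted
/bknaj/ — violates constraint 1: syllable 1 onset /bkn/ has 3 consonants (> 2) → not permitted
/tnof/ — violates constraint 5: syllable 1 coda contains /f/ → not permitted
/klajs.gkel/ — violates constraint 2: word begins with /k/ → not permitted
/kalm/ — violates constraint 2: word begins with /k/ → not permitted
Permitted: /lu/ → 1.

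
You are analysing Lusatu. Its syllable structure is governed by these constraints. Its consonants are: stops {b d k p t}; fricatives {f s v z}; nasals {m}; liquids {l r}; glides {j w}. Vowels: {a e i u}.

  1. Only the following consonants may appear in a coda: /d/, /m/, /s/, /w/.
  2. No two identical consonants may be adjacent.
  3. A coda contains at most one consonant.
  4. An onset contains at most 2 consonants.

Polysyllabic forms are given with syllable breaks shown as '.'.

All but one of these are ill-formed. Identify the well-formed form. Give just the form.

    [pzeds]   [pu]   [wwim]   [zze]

[pzeds] — violates constraint 3: syllable 1 coda /ds/ has 2 consonants (> 1) → ill-formed
[pu] — σ1 onset /p/, coda /∅/ ok → well-formed
[wwim] — violates constraint 2: adjacent identical consonants /ww/ → ill-formed
[zze] — violates constraint 2: adjacent identical consonants /zz/ → ill-formed

[pu]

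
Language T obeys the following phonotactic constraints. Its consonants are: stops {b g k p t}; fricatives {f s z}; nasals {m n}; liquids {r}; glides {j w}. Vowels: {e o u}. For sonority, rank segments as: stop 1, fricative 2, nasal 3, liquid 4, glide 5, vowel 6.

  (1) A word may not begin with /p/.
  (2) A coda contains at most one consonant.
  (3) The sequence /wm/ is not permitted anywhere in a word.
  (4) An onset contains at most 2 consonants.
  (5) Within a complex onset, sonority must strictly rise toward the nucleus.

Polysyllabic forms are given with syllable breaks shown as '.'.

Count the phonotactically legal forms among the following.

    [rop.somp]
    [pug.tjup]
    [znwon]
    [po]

0

[rop.somp] — violates constraint 2: syllable 2 coda /mp/ has 2 consonants (> 1) → phonotactically illegal
[pug.tjup] — violates constraint 1: word begins with /p/ → phonotactically illegal
[znwon] — violates constraint 4: syllable 1 onset /znw/ has 3 consonants (> 2) → phonotactically illegal
[po] — violates constraint 1: word begins with /p/ → phonotactically illegal
No form is phonotactically legal → 0.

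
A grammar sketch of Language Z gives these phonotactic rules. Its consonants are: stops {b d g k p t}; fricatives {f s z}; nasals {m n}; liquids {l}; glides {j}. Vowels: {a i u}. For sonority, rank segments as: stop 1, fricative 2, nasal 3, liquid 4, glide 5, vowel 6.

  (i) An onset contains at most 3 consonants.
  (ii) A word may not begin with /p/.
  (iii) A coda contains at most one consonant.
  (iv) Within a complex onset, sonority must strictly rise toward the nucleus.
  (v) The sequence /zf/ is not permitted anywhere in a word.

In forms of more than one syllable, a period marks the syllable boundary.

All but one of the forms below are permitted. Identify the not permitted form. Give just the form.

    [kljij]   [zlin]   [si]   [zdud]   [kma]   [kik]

[zdud]

[kljij] — σ1 onset /klj/ (1→4→5 rises), coda /j/ ok → permitted
[zlin] — σ1 onset /zl/ (2→4 rises), coda /n/ ok → permitted
[si] — σ1 onset /s/, coda /∅/ ok → permitted
[zdud] — violates constraint (iv): syllable 1 onset /zd/: /z/ (fricative, 2) → /d/ (stop, 1) does not rise → not permitted
[kma] — σ1 onset /km/ (1→3 rises), coda /∅/ ok → permitted
[kik] — σ1 onset /k/, coda /k/ ok → permitted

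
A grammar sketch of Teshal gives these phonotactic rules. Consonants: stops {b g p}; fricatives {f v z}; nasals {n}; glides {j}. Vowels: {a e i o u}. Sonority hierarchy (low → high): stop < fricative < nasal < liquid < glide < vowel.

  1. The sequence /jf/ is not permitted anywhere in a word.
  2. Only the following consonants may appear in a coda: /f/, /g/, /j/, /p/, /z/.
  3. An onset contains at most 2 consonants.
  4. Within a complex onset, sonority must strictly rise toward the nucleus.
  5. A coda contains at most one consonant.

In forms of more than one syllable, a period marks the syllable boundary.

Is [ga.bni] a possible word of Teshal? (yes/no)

[ga.bni] — σ1 onset /g/, coda /∅/ ok; σ2 onset /bn/ (1→3 rises), coda /∅/ ok → well-formed

yes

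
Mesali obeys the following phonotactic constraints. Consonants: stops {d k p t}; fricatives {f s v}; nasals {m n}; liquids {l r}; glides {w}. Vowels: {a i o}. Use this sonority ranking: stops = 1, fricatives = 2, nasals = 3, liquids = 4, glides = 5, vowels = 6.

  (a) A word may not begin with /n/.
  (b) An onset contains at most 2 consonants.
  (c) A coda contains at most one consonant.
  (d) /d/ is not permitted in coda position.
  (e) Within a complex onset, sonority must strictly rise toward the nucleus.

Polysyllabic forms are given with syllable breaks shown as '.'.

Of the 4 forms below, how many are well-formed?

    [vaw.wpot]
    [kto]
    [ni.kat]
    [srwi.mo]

0

[vaw.wpot] — violates constraint (e): syllable 2 onset /wp/: /w/ (glide, 5) → /p/ (stop, 1) does not rise → ill-formed
[kto] — violates constraint (e): syllable 1 onset /kt/: /k/ (stop, 1) → /t/ (stop, 1) does not rise → ill-formed
[ni.kat] — violates constraint (a): word begins with /n/ → ill-formed
[srwi.mo] — violates constraint (b): syllable 1 onset /srw/ has 3 consonants (> 2) → ill-formed
No form is well-formed → 0.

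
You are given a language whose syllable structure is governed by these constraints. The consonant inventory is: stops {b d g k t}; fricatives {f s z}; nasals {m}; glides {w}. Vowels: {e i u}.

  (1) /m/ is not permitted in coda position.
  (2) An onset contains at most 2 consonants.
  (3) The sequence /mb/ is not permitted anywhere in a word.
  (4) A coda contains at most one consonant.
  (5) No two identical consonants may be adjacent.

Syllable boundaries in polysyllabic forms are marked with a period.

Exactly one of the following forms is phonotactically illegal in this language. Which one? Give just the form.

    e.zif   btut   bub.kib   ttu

ttu

e.zif — σ1 onset /∅/, coda /∅/ ok; σ2 onset /z/, coda /f/ ok → phonotactically legal
btut — σ1 onset /bt/ (2C), coda /t/ ok → phonotactically legal
bub.kib — σ1 onset /b/, coda /b/ ok; σ2 onset /k/, coda /b/ ok → phonotactically legal
ttu — violates constraint 5: adjacent identical consonants /tt/ → phonotactically illegal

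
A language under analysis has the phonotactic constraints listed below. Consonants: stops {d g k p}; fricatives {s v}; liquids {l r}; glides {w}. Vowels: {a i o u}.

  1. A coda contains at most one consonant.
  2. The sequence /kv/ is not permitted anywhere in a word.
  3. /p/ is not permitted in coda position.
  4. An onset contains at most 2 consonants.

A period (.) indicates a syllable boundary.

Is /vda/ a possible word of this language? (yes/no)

/vda/ — σ1 onset /vd/ (2C), coda /∅/ ok → phonotactically legal

yes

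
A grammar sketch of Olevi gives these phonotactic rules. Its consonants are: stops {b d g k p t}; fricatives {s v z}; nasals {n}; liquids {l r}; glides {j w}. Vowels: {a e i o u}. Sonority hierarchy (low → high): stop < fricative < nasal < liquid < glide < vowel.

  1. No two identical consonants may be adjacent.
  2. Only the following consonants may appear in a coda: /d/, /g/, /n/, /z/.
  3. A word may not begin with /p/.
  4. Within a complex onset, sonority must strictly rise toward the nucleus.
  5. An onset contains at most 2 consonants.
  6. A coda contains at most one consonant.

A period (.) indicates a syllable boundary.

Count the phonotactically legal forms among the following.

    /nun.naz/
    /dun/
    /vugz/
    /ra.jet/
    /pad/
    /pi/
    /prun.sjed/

/nun.naz/ — violates constraint 1: adjacent identical consonants /nn/ → phonotactically illegal
/dun/ — σ1 onset /d/, coda /n/ ok → phonotactically legal
/vugz/ — violates constraint 6: syllable 1 coda /gz/ has 2 consonants (> 1) → phonotactically illegal
/ra.jet/ — violates constraint 2: syllable 2 coda contains /t/, which is not a licensed coda consonant → phonotactically illegal
/pad/ — violates constraint 3: word begins with /p/ → phonotactically illegal
/pi/ — violates constraint 3: word begins with /p/ → phonotactically illegal
/prun.sjed/ — violates constraint 3: word begins with /p/ → phonotactically illegal
Phonotactically legal: /dun/ → 1.

1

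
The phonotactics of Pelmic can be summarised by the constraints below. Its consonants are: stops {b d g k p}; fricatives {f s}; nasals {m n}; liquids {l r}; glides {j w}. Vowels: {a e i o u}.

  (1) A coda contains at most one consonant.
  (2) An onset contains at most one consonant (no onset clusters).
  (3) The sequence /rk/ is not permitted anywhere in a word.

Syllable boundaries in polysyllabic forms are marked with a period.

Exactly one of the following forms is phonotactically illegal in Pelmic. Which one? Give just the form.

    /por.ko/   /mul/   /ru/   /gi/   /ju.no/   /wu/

/por.ko/

/por.ko/ — violates constraint 3: contains banned sequence /rk/ → phonotactically illegal
/mul/ — σ1 onset /m/, coda /l/ ok → phonotactically legal
/ru/ — σ1 onset /r/, coda /∅/ ok → phonotactically legal
/gi/ — σ1 onset /g/, coda /∅/ ok → phonotactically legal
/ju.no/ — σ1 onset /j/, coda /∅/ ok; σ2 onset /n/, coda /∅/ ok → phonotactically legal
/wu/ — σ1 onset /w/, coda /∅/ ok → phonotactically legal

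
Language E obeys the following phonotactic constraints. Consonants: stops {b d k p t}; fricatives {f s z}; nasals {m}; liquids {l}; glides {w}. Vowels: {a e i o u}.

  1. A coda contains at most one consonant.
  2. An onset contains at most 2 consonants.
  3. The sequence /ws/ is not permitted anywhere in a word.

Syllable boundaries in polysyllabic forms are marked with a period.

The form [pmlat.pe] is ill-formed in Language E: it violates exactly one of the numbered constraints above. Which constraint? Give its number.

2

[pmlat.pe]: syllable 1 onset /pml/ has 3 consonants (> 2).
This is a violation of constraint 2: "An onset contains at most 2 consonants."
The remaining constraints (1, 3) are satisfied.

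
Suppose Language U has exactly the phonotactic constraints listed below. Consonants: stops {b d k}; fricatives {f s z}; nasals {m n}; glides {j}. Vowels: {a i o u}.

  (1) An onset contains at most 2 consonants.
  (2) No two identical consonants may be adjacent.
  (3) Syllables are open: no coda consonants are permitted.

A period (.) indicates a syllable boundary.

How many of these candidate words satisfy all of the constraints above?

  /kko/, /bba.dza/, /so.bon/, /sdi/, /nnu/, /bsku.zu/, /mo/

/kko/ — violates constraint 2: adjacent identical consonants /kk/ → ill-formed
/bba.dza/ — violates constraint 2: adjacent identical consonants /bb/ → ill-formed
/so.bon/ — violates constraint 3: syllable 2 coda /n/ has 1 consonant (> 0) → ill-formed
/sdi/ — σ1 onset /sd/ (2C), coda /∅/ ok → well-formed
/nnu/ — violates constraint 2: adjacent identical consonants /nn/ → ill-formed
/bsku.zu/ — violates constraint 1: syllable 1 onset /bsk/ has 3 consonants (> 2) → ill-formed
/mo/ — σ1 onset /m/, coda /∅/ ok → well-formed
Well-formed: /sdi/, /mo/ → 2.

2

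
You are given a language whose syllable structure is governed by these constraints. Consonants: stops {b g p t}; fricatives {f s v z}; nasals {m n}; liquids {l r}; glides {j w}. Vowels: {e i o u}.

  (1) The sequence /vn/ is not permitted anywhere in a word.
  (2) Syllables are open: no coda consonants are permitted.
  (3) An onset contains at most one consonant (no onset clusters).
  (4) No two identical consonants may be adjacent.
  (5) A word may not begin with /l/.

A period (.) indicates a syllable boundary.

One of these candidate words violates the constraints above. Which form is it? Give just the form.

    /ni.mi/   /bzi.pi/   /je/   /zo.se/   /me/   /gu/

/bzi.pi/

/ni.mi/ — σ1 onset /n/, coda /∅/ ok; σ2 onset /m/, coda /∅/ ok → permitted
/bzi.pi/ — violates constraint 3: syllable 1 onset /bz/ has 2 consonants (> 1) → not permitted
/je/ — σ1 onset /j/, coda /∅/ ok → permitted
/zo.se/ — σ1 onset /z/, coda /∅/ ok; σ2 onset /s/, coda /∅/ ok → permitted
/me/ — σ1 onset /m/, coda /∅/ ok → permitted
/gu/ — σ1 onset /g/, coda /∅/ ok → permitted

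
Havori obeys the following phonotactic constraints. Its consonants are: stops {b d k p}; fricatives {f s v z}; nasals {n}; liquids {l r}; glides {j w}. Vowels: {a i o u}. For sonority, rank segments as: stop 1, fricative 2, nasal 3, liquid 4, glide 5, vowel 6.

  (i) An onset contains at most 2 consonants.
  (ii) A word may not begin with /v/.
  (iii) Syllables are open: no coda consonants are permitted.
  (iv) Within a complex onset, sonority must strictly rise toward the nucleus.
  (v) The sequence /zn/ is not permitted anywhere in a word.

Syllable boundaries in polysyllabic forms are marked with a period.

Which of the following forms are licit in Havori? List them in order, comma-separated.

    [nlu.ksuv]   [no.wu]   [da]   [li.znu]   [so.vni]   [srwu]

[no.wu], [da], [so.vni]

[nlu.ksuv] — violates constraint (iii): syllable 2 coda /v/ has 1 consonant (> 0) → illicit
[no.wu] — σ1 onset /n/, coda /∅/ ok; σ2 onset /w/, coda /∅/ ok → licit
[da] — σ1 onset /d/, coda /∅/ ok → licit
[li.znu] — violates constraint (v): contains banned sequence /zn/ → illicit
[so.vni] — σ1 onset /s/, coda /∅/ ok; σ2 onset /vn/ (2→3 rises), coda /∅/ ok → licit
[srwu] — violates constraint (i): syllable 1 onset /srw/ has 3 consonants (> 2) → illicit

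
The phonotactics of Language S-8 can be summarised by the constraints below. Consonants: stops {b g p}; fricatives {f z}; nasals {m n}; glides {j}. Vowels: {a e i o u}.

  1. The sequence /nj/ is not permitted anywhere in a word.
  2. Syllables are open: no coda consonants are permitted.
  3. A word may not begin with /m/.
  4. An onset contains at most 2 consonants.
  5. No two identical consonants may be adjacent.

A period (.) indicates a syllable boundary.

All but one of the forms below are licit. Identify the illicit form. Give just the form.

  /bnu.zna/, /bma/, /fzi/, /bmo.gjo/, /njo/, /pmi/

/bnu.zna/ — σ1 onset /bn/ (2C), coda /∅/ ok; σ2 onset /zn/ (2C), coda /∅/ ok → licit
/bma/ — σ1 onset /bm/ (2C), coda /∅/ ok → licit
/fzi/ — σ1 onset /fz/ (2C), coda /∅/ ok → licit
/bmo.gjo/ — σ1 onset /bm/ (2C), coda /∅/ ok; σ2 onset /gj/ (2C), coda /∅/ ok → licit
/njo/ — violates constraint 1: contains banned sequence /nj/ → illicit
/pmi/ — σ1 onset /pm/ (2C), coda /∅/ ok → licit

/njo/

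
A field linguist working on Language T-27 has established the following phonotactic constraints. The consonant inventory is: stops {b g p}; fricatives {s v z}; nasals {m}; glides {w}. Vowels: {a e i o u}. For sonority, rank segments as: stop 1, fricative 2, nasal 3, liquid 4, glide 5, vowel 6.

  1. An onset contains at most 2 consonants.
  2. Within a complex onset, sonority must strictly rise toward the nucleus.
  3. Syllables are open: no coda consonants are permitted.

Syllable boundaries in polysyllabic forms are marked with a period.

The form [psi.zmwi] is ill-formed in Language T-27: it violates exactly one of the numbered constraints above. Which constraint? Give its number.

1

[psi.zmwi]: syllable 2 onset /zmw/ has 3 consonants (> 2).
This is a violation of constraint 1: "An onset contains at most 2 consonants."
The remaining constraints (2, 3) are satisfied.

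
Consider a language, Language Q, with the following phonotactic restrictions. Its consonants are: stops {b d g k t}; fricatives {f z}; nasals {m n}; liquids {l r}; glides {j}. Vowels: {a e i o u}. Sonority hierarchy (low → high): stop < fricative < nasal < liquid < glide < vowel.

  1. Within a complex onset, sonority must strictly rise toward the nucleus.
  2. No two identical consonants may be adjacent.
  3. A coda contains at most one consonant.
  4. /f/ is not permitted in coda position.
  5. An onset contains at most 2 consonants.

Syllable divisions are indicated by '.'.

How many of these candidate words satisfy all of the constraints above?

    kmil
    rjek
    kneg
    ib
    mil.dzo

5

kmil — σ1 onset /km/ (1→3 rises), coda /l/ ok → well-formed
rjek — σ1 onset /rj/ (4→5 rises), coda /k/ ok → well-formed
kneg — σ1 onset /kn/ (1→3 rises), coda /g/ ok → well-formed
ib — σ1 onset /∅/, coda /b/ ok → well-formed
mil.dzo — σ1 onset /m/, coda /l/ ok; σ2 onset /dz/ (1→2 rises), coda /∅/ ok → well-formed
Well-formed: kmil, rjek, kneg, ib, mil.dzo → 5.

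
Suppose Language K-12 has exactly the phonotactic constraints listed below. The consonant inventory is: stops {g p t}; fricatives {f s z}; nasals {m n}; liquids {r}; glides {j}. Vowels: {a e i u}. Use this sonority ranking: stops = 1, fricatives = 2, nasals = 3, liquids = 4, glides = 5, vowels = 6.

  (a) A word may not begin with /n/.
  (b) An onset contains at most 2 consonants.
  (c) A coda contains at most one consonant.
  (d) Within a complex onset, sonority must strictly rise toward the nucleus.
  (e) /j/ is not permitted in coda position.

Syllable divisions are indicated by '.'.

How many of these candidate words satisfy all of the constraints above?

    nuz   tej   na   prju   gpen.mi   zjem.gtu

nuz — violates constraint (a): word begins with /n/ → not permitted
tej — violates constraint (e): syllable 1 coda contains /j/ → not permitted
na — violates constraint (a): word begins with /n/ → not permitted
prju — violates constraint (b): syllable 1 onset /prj/ has 3 consonants (> 2) → not permitted
gpen.mi — violates constraint (d): syllable 1 onset /gp/: /g/ (stop, 1) → /p/ (stop, 1) does not rise → not permitted
zjem.gtu — violates constraint (d): syllable 2 onset /gt/: /g/ (stop, 1) → /t/ (stop, 1) does not rise → not permitted
No form is permitted → 0.

0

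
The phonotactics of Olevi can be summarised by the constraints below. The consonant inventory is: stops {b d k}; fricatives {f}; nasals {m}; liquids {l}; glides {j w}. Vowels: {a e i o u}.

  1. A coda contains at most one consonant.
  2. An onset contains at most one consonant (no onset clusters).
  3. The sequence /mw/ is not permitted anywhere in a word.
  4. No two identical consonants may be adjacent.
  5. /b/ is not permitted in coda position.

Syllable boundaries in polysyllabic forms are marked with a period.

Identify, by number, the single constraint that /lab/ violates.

5

/lab/: syllable 1 coda contains /b/.
This is a violation of constraint 5: "/b/ is not permitted in coda position."
The remaining constraints (1, 2, 3, 4) are satisfied.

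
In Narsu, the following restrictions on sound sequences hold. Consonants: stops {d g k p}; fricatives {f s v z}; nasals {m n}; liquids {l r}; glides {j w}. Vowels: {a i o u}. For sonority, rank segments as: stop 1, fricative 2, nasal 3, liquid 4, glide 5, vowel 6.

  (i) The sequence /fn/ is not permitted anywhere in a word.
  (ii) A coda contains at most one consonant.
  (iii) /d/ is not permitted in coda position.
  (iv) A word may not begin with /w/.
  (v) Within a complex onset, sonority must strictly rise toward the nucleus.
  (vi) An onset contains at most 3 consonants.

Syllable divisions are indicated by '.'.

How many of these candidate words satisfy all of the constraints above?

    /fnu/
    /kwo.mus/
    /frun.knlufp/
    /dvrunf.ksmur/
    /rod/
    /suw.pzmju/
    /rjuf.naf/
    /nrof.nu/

1

/fnu/ — violates constraint (i): contains banned sequence /fn/ → illicit
/kwo.mus/ — σ1 onset /kw/ (1→5 rises), coda /∅/ ok; σ2 onset /m/, coda /s/ ok → licit
/frun.knlufp/ — violates constraint (ii): syllable 2 coda /fp/ has 2 consonants (> 1) → illicit
/dvrunf.ksmur/ — violates constraint (ii): syllable 1 coda /nf/ has 2 consonants (> 1) → illicit
/rod/ — violates constraint (iii): syllable 1 coda contains /d/ → illicit
/suw.pzmju/ — violates constraint (vi): syllable 2 onset /pzmj/ has 4 consonants (> 3) → illicit
/rjuf.naf/ — violates constraint (i): contains banned sequence /fn/ → illicit
/nrof.nu/ — violates constraint (i): contains banned sequence /fn/ → illicit
Licit: /kwo.mus/ → 1.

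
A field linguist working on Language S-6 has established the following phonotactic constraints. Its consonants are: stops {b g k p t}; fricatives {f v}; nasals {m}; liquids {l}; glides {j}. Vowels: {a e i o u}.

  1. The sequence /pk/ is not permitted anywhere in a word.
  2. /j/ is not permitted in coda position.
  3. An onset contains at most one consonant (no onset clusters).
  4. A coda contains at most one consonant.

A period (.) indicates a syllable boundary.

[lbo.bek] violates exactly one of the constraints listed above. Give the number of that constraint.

[lbo.bek]: syllable 1 onset /lb/ has 2 consonants (> 1).
This is a violation of constraint 3: "An onset contains at most one consonant (no onset clusters)."
The remaining constraints (1, 2, 4) are satisfied.

3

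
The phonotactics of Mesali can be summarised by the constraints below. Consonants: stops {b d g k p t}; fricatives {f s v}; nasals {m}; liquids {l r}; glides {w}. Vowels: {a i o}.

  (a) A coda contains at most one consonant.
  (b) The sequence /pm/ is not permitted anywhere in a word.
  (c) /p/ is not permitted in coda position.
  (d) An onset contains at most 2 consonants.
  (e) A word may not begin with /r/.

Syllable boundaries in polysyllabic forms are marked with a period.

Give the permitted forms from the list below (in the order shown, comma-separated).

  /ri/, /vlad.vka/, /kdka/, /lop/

/ri/ — violates constraint (e): word begins with /r/ → not permitted
/vlad.vka/ — σ1 onset /vl/ (2C), coda /d/ ok; σ2 onset /vk/ (2C), coda /∅/ ok → permitted
/kdka/ — violates constraint (d): syllable 1 onset /kdk/ has 3 consonants (> 2) → not permitted
/lop/ — violates constraint (c): syllable 1 coda contains /p/ → not permitted

/vlad.vka/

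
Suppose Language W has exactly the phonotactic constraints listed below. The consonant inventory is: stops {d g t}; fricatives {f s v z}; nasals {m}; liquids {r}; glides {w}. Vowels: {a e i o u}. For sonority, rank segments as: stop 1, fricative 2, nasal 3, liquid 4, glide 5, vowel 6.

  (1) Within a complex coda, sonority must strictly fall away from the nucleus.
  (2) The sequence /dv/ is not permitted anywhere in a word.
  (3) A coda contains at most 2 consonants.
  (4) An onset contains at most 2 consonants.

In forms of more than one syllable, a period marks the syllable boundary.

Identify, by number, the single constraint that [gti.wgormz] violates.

3

[gti.wgormz]: syllable 2 coda /rmz/ has 3 consonants (> 2).
This is a violation of constraint 3: "A coda contains at most 2 consonants."
The remaining constraints (1, 2, 4) are satisfied.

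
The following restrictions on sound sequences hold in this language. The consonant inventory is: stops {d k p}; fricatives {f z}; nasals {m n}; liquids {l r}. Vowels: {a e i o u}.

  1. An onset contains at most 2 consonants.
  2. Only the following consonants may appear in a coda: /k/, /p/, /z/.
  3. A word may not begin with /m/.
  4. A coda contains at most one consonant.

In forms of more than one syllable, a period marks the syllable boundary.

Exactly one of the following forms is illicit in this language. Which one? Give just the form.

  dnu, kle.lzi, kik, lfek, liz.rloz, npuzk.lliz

npuzk.lliz

dnu — σ1 onset /dn/ (2C), coda /∅/ ok → licit
kle.lzi — σ1 onset /kl/ (2C), coda /∅/ ok; σ2 onset /lz/ (2C), coda /∅/ ok → licit
kik — σ1 onset /k/, coda /k/ ok → licit
lfek — σ1 onset /lf/ (2C), coda /k/ ok → licit
liz.rloz — σ1 onset /l/, coda /z/ ok; σ2 onset /rl/ (2C), coda /z/ ok → licit
npuzk.lliz — violates constraint 4: syllable 1 coda /zk/ has 2 consonants (> 1) → illicit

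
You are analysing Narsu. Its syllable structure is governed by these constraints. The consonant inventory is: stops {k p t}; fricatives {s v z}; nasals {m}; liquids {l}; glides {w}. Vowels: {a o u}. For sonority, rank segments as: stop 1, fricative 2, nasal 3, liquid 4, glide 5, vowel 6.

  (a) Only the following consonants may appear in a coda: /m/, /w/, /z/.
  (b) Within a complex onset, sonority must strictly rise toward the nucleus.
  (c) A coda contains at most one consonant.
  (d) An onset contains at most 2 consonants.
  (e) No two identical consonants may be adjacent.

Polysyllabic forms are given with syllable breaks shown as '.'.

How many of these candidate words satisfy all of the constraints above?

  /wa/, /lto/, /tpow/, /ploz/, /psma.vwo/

/wa/ — σ1 onset /w/, coda /∅/ ok → licit
/lto/ — violates constraint (b): syllable 1 onset /lt/: /l/ (liquid, 4) → /t/ (stop, 1) does not rise → illicit
/tpow/ — violates constraint (b): syllable 1 onset /tp/: /t/ (stop, 1) → /p/ (stop, 1) does not rise → illicit
/ploz/ — σ1 onset /pl/ (1→4 rises), coda /z/ ok → licit
/psma.vwo/ — violates constraint (d): syllable 1 onset /psm/ has 3 consonants (> 2) → illicit
Licit: /wa/, /ploz/ → 2.

2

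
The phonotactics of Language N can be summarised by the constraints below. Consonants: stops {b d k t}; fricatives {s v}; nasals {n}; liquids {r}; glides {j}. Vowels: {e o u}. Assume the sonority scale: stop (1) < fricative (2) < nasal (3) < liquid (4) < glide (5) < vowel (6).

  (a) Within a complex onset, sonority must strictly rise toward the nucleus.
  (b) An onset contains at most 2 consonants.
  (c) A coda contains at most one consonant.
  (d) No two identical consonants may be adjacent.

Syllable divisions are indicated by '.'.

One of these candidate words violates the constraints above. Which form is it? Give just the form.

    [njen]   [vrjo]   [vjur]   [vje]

[njen] — σ1 onset /nj/ (3→5 rises), coda /n/ ok → permitted
[vrjo] — violates constraint (b): syllable 1 onset /vrj/ has 3 consonants (> 2) → not permitted
[vjur] — σ1 onset /vj/ (2→5 rises), coda /r/ ok → permitted
[vje] — σ1 onset /vj/ (2→5 rises), coda /∅/ ok → permitted

[vrjo]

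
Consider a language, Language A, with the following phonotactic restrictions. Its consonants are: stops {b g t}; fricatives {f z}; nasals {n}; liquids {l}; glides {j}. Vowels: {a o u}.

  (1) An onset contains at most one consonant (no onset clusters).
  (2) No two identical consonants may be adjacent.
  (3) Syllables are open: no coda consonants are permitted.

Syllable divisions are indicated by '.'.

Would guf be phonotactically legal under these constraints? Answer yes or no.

guf — violates constraint 3: syllable 1 coda /f/ has 1 consonant (> 0) → phonotactically illegal

no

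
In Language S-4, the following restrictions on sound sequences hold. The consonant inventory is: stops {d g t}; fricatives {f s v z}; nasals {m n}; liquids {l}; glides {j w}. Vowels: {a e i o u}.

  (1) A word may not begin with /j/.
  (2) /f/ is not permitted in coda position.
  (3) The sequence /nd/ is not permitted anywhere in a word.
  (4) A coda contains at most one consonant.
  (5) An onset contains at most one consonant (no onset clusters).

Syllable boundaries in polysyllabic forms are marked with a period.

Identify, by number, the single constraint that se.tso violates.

se.tso: syllable 2 onset /ts/ has 2 consonants (> 1).
This is a violation of constraint 5: "An onset contains at most one consonant (no onset clusters)."
The remaining constraints (1, 2, 3, 4) are satisfied.

5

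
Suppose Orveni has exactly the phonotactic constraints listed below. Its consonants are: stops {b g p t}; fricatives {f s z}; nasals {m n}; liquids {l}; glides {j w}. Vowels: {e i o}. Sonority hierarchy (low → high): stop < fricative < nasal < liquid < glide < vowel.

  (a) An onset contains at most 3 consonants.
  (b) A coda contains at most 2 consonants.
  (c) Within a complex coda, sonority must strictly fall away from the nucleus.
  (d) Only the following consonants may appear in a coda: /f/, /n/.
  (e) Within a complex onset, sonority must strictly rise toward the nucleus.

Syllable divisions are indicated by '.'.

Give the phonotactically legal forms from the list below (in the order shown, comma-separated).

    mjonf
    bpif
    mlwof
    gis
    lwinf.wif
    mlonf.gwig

mjonf — σ1 onset /mj/ (3→5 rises), coda /nf/ (3→2 falls) ok → phonotactically legal
bpif — violates constraint (e): syllable 1 onset /bp/: /b/ (stop, 1) → /p/ (stop, 1) does not rise → phonotactically illegal
mlwof — σ1 onset /mlw/ (3→4→5 rises), coda /f/ ok → phonotactically legal
gis — violates constraint (d): syllable 1 coda contains /s/, which is not a licensed coda consonant → phonotactically illegal
lwinf.wif — σ1 onset /lw/ (4→5 rises), coda /nf/ (3→2 falls) ok; σ2 onset /w/, coda /f/ ok → phonotactically legal
mlonf.gwig — violates constraint (d): syllable 2 coda contains /g/, which is not a licensed coda consonant → phonotactically illegal

mjonf, mlwof, lwinf.wif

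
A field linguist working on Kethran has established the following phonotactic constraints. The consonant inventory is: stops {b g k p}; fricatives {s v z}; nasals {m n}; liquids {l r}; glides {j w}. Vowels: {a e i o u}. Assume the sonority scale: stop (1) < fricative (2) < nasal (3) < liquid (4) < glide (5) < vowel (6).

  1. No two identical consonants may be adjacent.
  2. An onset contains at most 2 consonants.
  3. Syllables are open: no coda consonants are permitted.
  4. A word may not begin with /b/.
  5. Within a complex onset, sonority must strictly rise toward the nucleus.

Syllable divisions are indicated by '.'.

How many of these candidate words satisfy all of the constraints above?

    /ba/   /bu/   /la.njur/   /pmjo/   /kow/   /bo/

0

/ba/ — violates constraint 4: word begins with /b/ → phonotactically illegal
/bu/ — violates constraint 4: word begins with /b/ → phonotactically illegal
/la.njur/ — violates constraint 3: syllable 2 coda /r/ has 1 consonant (> 0) → phonotactically illegal
/pmjo/ — violates constraint 2: syllable 1 onset /pmj/ has 3 consonants (> 2) → phonotactically illegal
/kow/ — violates constraint 3: syllable 1 coda /w/ has 1 consonant (> 0) → phonotactically illegal
/bo/ — violates constraint 4: word begins with /b/ → phonotactically illegal
No form is phonotactically legal → 0.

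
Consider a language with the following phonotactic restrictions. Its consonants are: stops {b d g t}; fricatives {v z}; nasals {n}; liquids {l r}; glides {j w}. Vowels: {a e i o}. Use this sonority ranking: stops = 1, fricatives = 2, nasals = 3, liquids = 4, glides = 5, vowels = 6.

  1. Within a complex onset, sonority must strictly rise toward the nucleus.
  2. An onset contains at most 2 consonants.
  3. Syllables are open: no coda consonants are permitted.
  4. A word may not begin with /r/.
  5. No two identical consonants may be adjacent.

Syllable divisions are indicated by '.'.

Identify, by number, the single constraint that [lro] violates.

1

[lro]: syllable 1 onset /lr/: /l/ (liquid, 4) → /r/ (liquid, 4) does not rise.
This is a violation of constraint 1: "Within a complex onset, sonority must strictly rise toward the nucleus."
The remaining constraints (2, 3, 4, 5) are satisfied.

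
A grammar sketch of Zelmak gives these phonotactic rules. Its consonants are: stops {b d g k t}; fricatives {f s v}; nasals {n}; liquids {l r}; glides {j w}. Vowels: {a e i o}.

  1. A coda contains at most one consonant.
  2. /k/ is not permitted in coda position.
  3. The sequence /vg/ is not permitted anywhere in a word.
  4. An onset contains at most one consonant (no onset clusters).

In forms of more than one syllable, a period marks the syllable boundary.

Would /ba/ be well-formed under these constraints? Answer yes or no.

yes

/ba/ — σ1 onset /b/, coda /∅/ ok → well-formed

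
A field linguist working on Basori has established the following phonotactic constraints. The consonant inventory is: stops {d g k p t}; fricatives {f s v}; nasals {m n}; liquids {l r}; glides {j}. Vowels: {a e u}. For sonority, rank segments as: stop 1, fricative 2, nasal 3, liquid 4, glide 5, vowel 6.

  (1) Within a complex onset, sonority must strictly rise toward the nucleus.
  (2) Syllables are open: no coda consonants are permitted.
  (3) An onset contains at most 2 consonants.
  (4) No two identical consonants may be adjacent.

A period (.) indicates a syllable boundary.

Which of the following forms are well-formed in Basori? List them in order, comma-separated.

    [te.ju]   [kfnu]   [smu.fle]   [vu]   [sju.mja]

[te.ju], [smu.fle], [vu], [sju.mja]

[te.ju] — σ1 onset /t/, coda /∅/ ok; σ2 onset /j/, coda /∅/ ok → well-formed
[kfnu] — violates constraint 3: syllable 1 onset /kfn/ has 3 consonants (> 2) → ill-formed
[smu.fle] — σ1 onset /sm/ (2→3 rises), coda /∅/ ok; σ2 onset /fl/ (2→4 rises), coda /∅/ ok → well-formed
[vu] — σ1 onset /v/, coda /∅/ ok → well-formed
[sju.mja] — σ1 onset /sj/ (2→5 rises), coda /∅/ ok; σ2 onset /mj/ (3→5 rises), coda /∅/ ok → well-formed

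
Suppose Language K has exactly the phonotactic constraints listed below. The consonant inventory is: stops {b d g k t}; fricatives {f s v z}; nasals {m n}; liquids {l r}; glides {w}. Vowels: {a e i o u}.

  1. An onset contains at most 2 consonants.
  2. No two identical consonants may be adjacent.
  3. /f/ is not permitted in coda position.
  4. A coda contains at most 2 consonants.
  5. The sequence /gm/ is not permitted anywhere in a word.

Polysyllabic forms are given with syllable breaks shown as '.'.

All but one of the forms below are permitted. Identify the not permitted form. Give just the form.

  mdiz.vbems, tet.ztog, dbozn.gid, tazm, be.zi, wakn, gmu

mdiz.vbems — σ1 onset /md/ (2C), coda /z/ ok; σ2 onset /vb/ (2C), coda /ms/ (2C) ok → permitted
tet.ztog — σ1 onset /t/, coda /t/ ok; σ2 onset /zt/ (2C), coda /g/ ok → permitted
dbozn.gid — σ1 onset /db/ (2C), coda /zn/ (2C) ok; σ2 onset /g/, coda /d/ ok → permitted
tazm — σ1 onset /t/, coda /zm/ (2C) ok → permitted
be.zi — σ1 onset /b/, coda /∅/ ok; σ2 onset /z/, coda /∅/ ok → permitted
wakn — σ1 onset /w/, coda /kn/ (2C) ok → permitted
gmu — violates constraint 5: contains banned sequence /gm/ → not permitted

gmu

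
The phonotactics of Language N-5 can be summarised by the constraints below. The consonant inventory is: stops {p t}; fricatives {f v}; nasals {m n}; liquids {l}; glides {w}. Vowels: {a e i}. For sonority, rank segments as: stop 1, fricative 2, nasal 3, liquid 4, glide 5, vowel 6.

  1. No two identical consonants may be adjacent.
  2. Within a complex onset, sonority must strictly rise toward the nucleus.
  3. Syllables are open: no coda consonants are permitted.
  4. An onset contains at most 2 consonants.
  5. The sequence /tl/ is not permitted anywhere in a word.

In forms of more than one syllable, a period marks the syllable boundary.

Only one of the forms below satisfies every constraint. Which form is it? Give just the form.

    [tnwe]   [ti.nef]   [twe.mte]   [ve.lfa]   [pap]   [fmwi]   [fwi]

[fwi]

[tnwe] — violates constraint 4: syllable 1 onset /tnw/ has 3 consonants (> 2) → not permitted
[ti.nef] — violates constraint 3: syllable 2 coda /f/ has 1 consonant (> 0) → not permitted
[twe.mte] — violates constraint 2: syllable 2 onset /mt/: /m/ (nasal, 3) → /t/ (stop, 1) does not rise → not permitted
[ve.lfa] — violates constraint 2: syllable 2 onset /lf/: /l/ (liquid, 4) → /f/ (fricative, 2) does not rise → not permitted
[pap] — violates constraint 3: syllable 1 coda /p/ has 1 consonant (> 0) → not permitted
[fmwi] — violates constraint 4: syllable 1 onset /fmw/ has 3 consonants (> 2) → not permitted
[fwi] — σ1 onset /fw/ (2→5 rises), coda /∅/ ok → permitted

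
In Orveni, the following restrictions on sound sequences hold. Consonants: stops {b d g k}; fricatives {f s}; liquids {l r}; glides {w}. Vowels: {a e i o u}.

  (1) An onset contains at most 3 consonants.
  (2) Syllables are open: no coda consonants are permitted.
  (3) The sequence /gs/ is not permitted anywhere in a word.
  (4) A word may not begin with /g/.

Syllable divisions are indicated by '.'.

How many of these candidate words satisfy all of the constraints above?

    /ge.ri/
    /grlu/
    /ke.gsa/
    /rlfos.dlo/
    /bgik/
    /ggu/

/ge.ri/ — violates constraint 4: word begins with /g/ → ill-formed
/grlu/ — violates constraint 4: word begins with /g/ → ill-formed
/ke.gsa/ — violates constraint 3: contains banned sequence /gs/ → ill-formed
/rlfos.dlo/ — violates constraint 2: syllable 1 coda /s/ has 1 consonant (> 0) → ill-formed
/bgik/ — violates constraint 2: syllable 1 coda /k/ has 1 consonant (> 0) → ill-formed
/ggu/ — violates constraint 4: word begins with /g/ → ill-formed
No form is well-formed → 0.

0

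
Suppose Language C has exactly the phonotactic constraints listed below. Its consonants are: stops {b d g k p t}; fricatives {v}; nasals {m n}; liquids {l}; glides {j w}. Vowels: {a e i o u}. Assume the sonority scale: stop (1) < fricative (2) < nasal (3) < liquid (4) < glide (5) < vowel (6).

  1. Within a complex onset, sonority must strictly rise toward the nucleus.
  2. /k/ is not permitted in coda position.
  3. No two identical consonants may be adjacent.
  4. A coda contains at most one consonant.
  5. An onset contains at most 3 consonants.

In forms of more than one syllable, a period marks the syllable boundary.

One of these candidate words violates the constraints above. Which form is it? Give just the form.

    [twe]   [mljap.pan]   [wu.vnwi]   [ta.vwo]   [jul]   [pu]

[mljap.pan]

[twe] — σ1 onset /tw/ (1→5 rises), coda /∅/ ok → phonotactically legal
[mljap.pan] — violates constraint 3: adjacent identical consonants /pp/ → phonotactically illegal
[wu.vnwi] — σ1 onset /w/, coda /∅/ ok; σ2 onset /vnw/ (2→3→5 rises), coda /∅/ ok → phonotactically legal
[ta.vwo] — σ1 onset /t/, coda /∅/ ok; σ2 onset /vw/ (2→5 rises), coda /∅/ ok → phonotactically legal
[jul] — σ1 onset /j/, coda /l/ ok → phonotactically legal
[pu] — σ1 onset /p/, coda /∅/ ok → phonotactically legal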